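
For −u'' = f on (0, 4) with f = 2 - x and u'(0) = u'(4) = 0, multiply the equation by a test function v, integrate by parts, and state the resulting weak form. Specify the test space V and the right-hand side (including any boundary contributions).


V = H^1(0, 4) (no boundary constraint on v; u is determined up to an additive constant); weak form: ∫_0^4 u'v' dx = ∫_0^4 (2 - x) v dx for all v ∈ V.

Multiply both sides by a test function v and integrate from 0 to 4:
  ∫_0^4 −u''(x) v(x) dx = ∫_0^4 f(x) v(x) dx.
Integrate the LHS by parts once:
  ∫_0^4 −u'' v dx = −[u'(x) v(x)]_0^4 + ∫_0^4 u'(x) v'(x) dx.
Thus ∫_0^4 u'(x) v'(x) dx = ∫_0^4 f(x) v(x) dx + [u'(x) v(x)]_0^4.
Choose V so that boundary terms are either known or forced to vanish.
u has homogeneous Neumann: u'(0) = u'(4) = 0. So [u' v]_0^4 = 0·v(4) − 0·v(0) = 0 for any v; take V = H^1(0, 4).
Weak formulation: find u (satisfying any essential BC) such that ∫_0^4 u'(x) v'(x) dx = ∫_0^4 f v dx for all v ∈ V (homogeneous Neumann, so boundary terms vanish).
Substituting f(x) = 2 - x, the right-hand side is ∫_0^4 (2 - x) v dx.
Compatibility check (pure Neumann): taking v ≡ 1 ∈ V gives 0 = ∫_0^4 f dx + (0) − (0), i.e. ∫_0^4 f dx must equal u'(0) − u'(4) = 0. Indeed ∫_0^4 (2 - x) dx = 0, so the data are compatible. The solution is then unique only up to an additive constant (fix it e.g. by requiring ∫_0^4 u dx = 0).


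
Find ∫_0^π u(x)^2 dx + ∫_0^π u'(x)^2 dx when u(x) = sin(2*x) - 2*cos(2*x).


||u||_{H^1(0,π)}^2 = 25*π/2

u'(x) = 4*sin(2*x) + 2*cos(2*x).
Expand u² and (u')² and integrate term by term on (0, π), using: for integers n ≥ 1, ∫_0^π sin²(nx) dx = ∫_0^π cos²(nx) dx = π/2; for n ≠ n', ∫_0^π sin(nx)sin(n'x) dx = ∫_0^π cos(nx)cos(n'x) dx = 0; and by product-to-sum, ∫_0^π sin(nx)cos(n'x) dx = ½∫_0^π [sin((n+n')x) + sin((n−n')x)] dx, which is 0 when n+n' is even and 2n/(n²−n'²) when n+n' is odd (it need not vanish on (0, π)).
  u² squared terms: (-2)²·∫cos(2x)² dx = 4·π/2 = 2*π;  (1)²·∫sin(2x)² dx = 1·π/2 = π/2.
  u² cross terms: 2·(-2)·(1)·∫cos(2x)·sin(2x) dx = -4·(0) = 0.
  So ∫_0^π u² dx = 2*π + π/2 + 0 = 5*π/2.
  (u')² squared terms: (2)²·∫cos(2x)² dx = 4·π/2 = 2*π;  (4)²·∫sin(2x)² dx = 16·π/2 = 8*π.
  (u')² cross terms: 2·(2)·(4)·∫cos(2x)·sin(2x) dx = 16·(0) = 0.
  So ∫_0^π (u')² dx = 2*π + 8*π + 0 = 10*π.
||u||_{H^1}^2 = (5*π/2) + (10*π) = 25*π/2.


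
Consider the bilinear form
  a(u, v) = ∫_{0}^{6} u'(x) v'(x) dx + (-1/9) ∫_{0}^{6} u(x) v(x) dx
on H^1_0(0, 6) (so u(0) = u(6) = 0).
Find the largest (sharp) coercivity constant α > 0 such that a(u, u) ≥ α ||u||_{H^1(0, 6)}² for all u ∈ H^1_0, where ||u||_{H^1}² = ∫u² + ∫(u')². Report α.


α = (-4 + π^2)/(π^2 + 36)

Coercivity of a(·,·) on H^1_0(0, 6) means a(u, u) ≥ α ||u||_{H^1}² for every u ∈ H^1_0.
The interval has length L = 6, and Poincaré/coercivity depend only on L. Here a(u, u) = ∫(u')² + (-1/9)·∫u².
Here c = -1/9 < 0 with |c| < (π/L)² = π^2/36, so coercivity still holds. The condition a(u,u) ≥ α||u||_{H^1}² reads (1−α)∫(u')² ≥ (α−c)∫u². Any admissible α is ≤ 1 (rapidly oscillating u have ∫u²/∫(u')² → 0), and α = 1 would force 0 ≥ (1−c)∫u², impossible since c < 1; so 1−α > 0. By the sharp Poincaré inequality on H^1_0 of an interval of length L, ∫(u')² ≥ (π/L)²∫u² with equality for the first sine mode sin(π(x−x₀)/L) (x₀ the left endpoint), so the inequality holds for all u iff (1−α)(π/L)² ≥ α − c, i.e. α ≤ ((π/L)² + c)/((π/L)² + 1) = (1 + c(L/π)²)/(1 + (L/π)²). (Direct route, valid since c ≤ 0: Poincaré gives c∫u² ≥ c(L/π)²∫(u')², so a(u,u) ≥ (1 + c(L/π)²)∫(u')², while ||u||_{H^1}² ≤ (1 + (L/π)²)∫(u')²; dividing yields the same α.) With (π/L)² = π^2/36 and c = -1/9, the largest admissible constant is α = ((π/L)² + c)/((π/L)² + 1).
Simplifying, α = (-4 + π^2)/(π^2 + 36).


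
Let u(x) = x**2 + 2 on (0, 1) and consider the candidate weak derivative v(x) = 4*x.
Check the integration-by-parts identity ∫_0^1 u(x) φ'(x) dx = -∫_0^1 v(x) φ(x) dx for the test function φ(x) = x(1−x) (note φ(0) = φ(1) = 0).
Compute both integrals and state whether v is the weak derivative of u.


LHS = -1/6, RHS = -1/3. No, v is not the weak derivative of u.

u(x) = x**2 + 2, classical derivative u'(x) = 2*x.
φ(x) = x(1−x), so φ'(x) = 1 - 2*x.
Note φ(0) = φ(1) = 0, so the boundary term u·φ vanishes.
LHS = ∫_0^1 u(x) φ'(x) dx = ∫_0^1 (-2*x^3 + x^2 - 4*x + 2) dx. Term by term:
  ∫_0^1 -2*x^3 dx = -1/2;  ∫_0^1 x^2 dx = 1/3;  ∫_0^1 -4*x dx = -2;
  ∫_0^1 2 dx = 2.
Sum: -1/2 + 1/3 − 2 + 2 = -1/6.
So LHS = -1/6.
∫_0^1 v(x) φ(x) dx = ∫_0^1 (-4*x^3 + 4*x^2) dx. Term by term:
  ∫_0^1 -4*x^3 dx = -1;  ∫_0^1 4*x^2 dx = 4/3.
Sum: -1 + 4/3 = 1/3.
So RHS = -∫_0^1 v(x) φ(x) dx = -1/3.
LHS − RHS = 1/6 ≠ 0, so the identity fails.
(For a valid weak derivative the identity must hold for EVERY test function, in particular this one. The failure shows v is NOT the weak derivative of u.)
Correct weak derivative would be u'(x) = 2*x.


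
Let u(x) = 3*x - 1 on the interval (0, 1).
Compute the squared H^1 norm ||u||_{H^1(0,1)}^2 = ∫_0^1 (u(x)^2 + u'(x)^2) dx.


||u||_{H^1}^2 = 10

The H^1 norm (squared) on an interval (0, L) is
  ||u||_{H^1}^2 = ∫_0^L u(x)^2 dx + ∫_0^L u'(x)^2 dx.
Compute u'(x) = 3.
Then u(x)^2 = 9*x**2 - 6*x + 1 and u'(x)^2 = 9.
Integrate each monomial from 0 to 1 using ∫_0^1 c·x^n dx = c·1^(n+1)/(n+1):
  ∫_0^1 u(x)^2 dx = ∫_0^1 (9*x^2 - 6*x + 1) dx. Term by term:
    ∫_0^1 9*x^2 dx = 3;  ∫_0^1 -6*x dx = -3;  ∫_0^1 1 dx = 1.
  Sum: 3 − 3 + 1 = 1.
  ∫_0^1 u'(x)^2 dx = ∫_0^1 (9) dx. Term by term:
    ∫_0^1 9 dx = 9.
Adding: ||u||_{H^1}^2 = 1 + 9 = 10.


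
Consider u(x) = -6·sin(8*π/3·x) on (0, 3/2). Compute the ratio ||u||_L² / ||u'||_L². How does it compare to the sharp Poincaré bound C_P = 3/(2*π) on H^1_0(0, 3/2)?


||u||_L² / ||u'||_L² = 3/(8*π) < C_P = 3/(2*π).

u(x) = -6·sin(8*π/3·x), so u'(x) = -16*π*cos(8*π*x/3).
Writing u(x) = A·sin(kπx/L) with A = -6 and k = 4, use ∫_0^L sin²(kπx/L) dx = L/2 and ∫_0^L cos²(kπx/L) dx = L/2.
u² = 36·sin²(8*π/3·x) and (u')² = 256*π^2·cos²(8*π/3·x), and each of sin², cos² integrates to L/2 = 3/4 over (0, 3/2).
∫_0^3/2 u² dx = 27, so ||u||_L² = 3*sqrt(3).
∫_0^3/2 (u')² dx = 192*π^2, so ||u'||_L² = 8*sqrt(3)*π.
Ratio ||u||_L² / ||u'||_L² = 3/(8*π).
Sharp Poincaré constant on H^1_0(0, 3/2) is C_P = L/π = 3/(2*π), achieved by sin(2*π/3·x).
This is the k = 4 harmonic; the ratio L/(kπ) is strictly less than C_P = L/π, consistent with the sharp inequality ||u||_L² ≤ C_P ||u'||_L².


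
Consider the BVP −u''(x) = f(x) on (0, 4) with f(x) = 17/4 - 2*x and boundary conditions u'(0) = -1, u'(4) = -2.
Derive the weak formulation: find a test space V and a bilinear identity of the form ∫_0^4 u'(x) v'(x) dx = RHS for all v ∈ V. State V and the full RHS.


V = H^1(0, 4) (v unrestricted at boundary; u is determined up to an additive constant); weak form: ∫_0^4 u'v' dx = ∫_0^4 (17/4 - 2*x) v dx − 2·v(4) + v(0) for all v ∈ V.

Multiply both sides by a test function v and integrate from 0 to 4:
  ∫_0^4 −u''(x) v(x) dx = ∫_0^4 f(x) v(x) dx.
Integrate the LHS by parts once:
  ∫_0^4 −u'' v dx = −[u'(x) v(x)]_0^4 + ∫_0^4 u'(x) v'(x) dx.
Thus ∫_0^4 u'(x) v'(x) dx = ∫_0^4 f(x) v(x) dx + [u'(x) v(x)]_0^4.
Choose V so that boundary terms are either known or forced to vanish.
u has inhomogeneous Neumann u'(0) = -1, u'(4) = -2. [u' v]_0^4 = (-2)·v(4) − (-1)·v(0) = − 2·v(4) + v(0). Take V = H^1(0, 4); boundary term becomes part of RHS.
Weak formulation: find u (satisfying any essential BC) such that ∫_0^4 u'(x) v'(x) dx = ∫_0^4 f v dx − 2·v(4) + v(0) for all v ∈ V (Neumann data are natural BCs: they enter the RHS as boundary terms).
Substituting f(x) = 17/4 - 2*x, the right-hand side is ∫_0^4 (17/4 - 2*x) v dx − 2·v(4) + v(0).
Compatibility check (pure Neumann): taking v ≡ 1 ∈ V gives 0 = ∫_0^4 f dx + (-2) − (-1), i.e. ∫_0^4 f dx must equal u'(0) − u'(4) = 1. Indeed ∫_0^4 (17/4 - 2*x) dx = 1, so the data are compatible. The solution is then unique only up to an additive constant (fix it e.g. by requiring ∫_0^4 u dx = 0).


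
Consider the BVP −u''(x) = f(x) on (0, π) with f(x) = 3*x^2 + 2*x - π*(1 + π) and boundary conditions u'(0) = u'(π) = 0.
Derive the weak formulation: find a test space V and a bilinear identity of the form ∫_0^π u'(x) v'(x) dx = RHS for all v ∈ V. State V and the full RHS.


V = H^1(0, π) (no boundary constraint on v; u is determined up to an additive constant); weak form: ∫_0^π u'v' dx = ∫_0^π (3*x^2 + 2*x - π*(1 + π)) v dx for all v ∈ V.

Multiply both sides by a test function v and integrate from 0 to π:
  ∫_0^π −u''(x) v(x) dx = ∫_0^π f(x) v(x) dx.
Integrate the LHS by parts once:
  ∫_0^π −u'' v dx = −[u'(x) v(x)]_0^π + ∫_0^π u'(x) v'(x) dx.
Thus ∫_0^π u'(x) v'(x) dx = ∫_0^π f(x) v(x) dx + [u'(x) v(x)]_0^π.
Choose V so that boundary terms are either known or forced to vanish.
u has homogeneous Neumann: u'(0) = u'(π) = 0. So [u' v]_0^π = 0·v(π) − 0·v(0) = 0 for any v; take V = H^1(0, π).
Weak formulation: find u (satisfying any essential BC) such that ∫_0^π u'(x) v'(x) dx = ∫_0^π f v dx for all v ∈ V (homogeneous Neumann, so boundary terms vanish).
Substituting f(x) = 3*x^2 + 2*x - π*(1 + π), the right-hand side is ∫_0^π (3*x^2 + 2*x - π*(1 + π)) v dx.
Compatibility check (pure Neumann): taking v ≡ 1 ∈ V gives 0 = ∫_0^π f dx + (0) − (0), i.e. ∫_0^π f dx must equal u'(0) − u'(π) = 0. Indeed ∫_0^π (3*x^2 + 2*x - π*(1 + π)) dx = 0, so the data are compatible. The solution is then unique only up to an additive constant (fix it e.g. by requiring ∫_0^π u dx = 0).


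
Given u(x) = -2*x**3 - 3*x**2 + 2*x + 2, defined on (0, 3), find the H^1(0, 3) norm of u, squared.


||u||_{H^1}^2 = 194142/35

The H^1 norm (squared) on an interval (0, L) is
  ||u||_{H^1}^2 = ∫_0^L u(x)^2 dx + ∫_0^L u'(x)^2 dx.
Compute u'(x) = -6*x**2 - 6*x + 2.
Then u(x)^2 = 4*x**6 + 12*x**5 + x**4 - 20*x**3 - 8*x**2 + 8*x + 4 and u'(x)^2 = 36*x**4 + 72*x**3 + 12*x**2 - 24*x + 4.
Integrate each monomial from 0 to 3 using ∫_0^3 c·x^n dx = c·3^(n+1)/(n+1):
  ∫_0^3 u(x)^2 dx = ∫_0^3 (4*x^6 + 12*x^5 + x^4 - 20*x^3 - 8*x^2 + 8*x + 4) dx. Term by term:
    ∫_0^3 4*x^6 dx = 8748/7;  ∫_0^3 12*x^5 dx = 1458;  ∫_0^3 x^4 dx = 243/5;
    ∫_0^3 -20*x^3 dx = -405;  ∫_0^3 -8*x^2 dx = -72;  ∫_0^3 8*x dx = 36;
    ∫_0^3 4 dx = 12.
  Sum: 8748/7 + 1458 + 243/5 − 405 − 72 + 36 + 12 = 81456/35.
  ∫_0^3 u'(x)^2 dx = ∫_0^3 (36*x^4 + 72*x^3 + 12*x^2 - 24*x + 4) dx. Term by term:
    ∫_0^3 36*x^4 dx = 8748/5;  ∫_0^3 72*x^3 dx = 1458;  ∫_0^3 12*x^2 dx = 108;
    ∫_0^3 -24*x dx = -108;  ∫_0^3 4 dx = 12.
  Sum: 8748/5 + 1458 + 108 − 108 + 12 = 16098/5.
Adding: ||u||_{H^1}^2 = 81456/35 + 16098/5 = 194142/35.


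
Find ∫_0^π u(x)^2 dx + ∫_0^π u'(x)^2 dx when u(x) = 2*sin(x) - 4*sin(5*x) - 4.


||u||_{H^1(0,π)}^2 = -96/5 + 228*π

u'(x) = 2*cos(x) - 20*cos(5*x).
Expand u² and (u')² and integrate term by term on (0, π), using: for integers n ≥ 1, ∫_0^π sin²(nx) dx = ∫_0^π cos²(nx) dx = π/2; for n ≠ n', ∫_0^π sin(nx)sin(n'x) dx = ∫_0^π cos(nx)cos(n'x) dx = 0; and by product-to-sum, ∫_0^π sin(nx)cos(n'x) dx = ½∫_0^π [sin((n+n')x) + sin((n−n')x)] dx, which is 0 when n+n' is even and 2n/(n²−n'²) when n+n' is odd (it need not vanish on (0, π)). For the constant mode: ∫_0^π 1 dx = π, ∫_0^π cos(nx) dx = 0, ∫_0^π sin(nx) dx = (1−(−1)^n)/n.
  u² squared terms: (-4)²·∫1 dx = 16·π = 16*π;  (-4)²·∫sin(5x)² dx = 16·π/2 = 8*π;  (2)²·∫sin(x)² dx = 4·π/2 = 2*π.
  u² cross terms: 2·(-4)·(-4)·∫1·sin(5x) dx = 32·(2/5) = 64/5;  2·(-4)·(2)·∫1·sin(x) dx = -16·(2) = -32;  2·(-4)·(2)·∫sin(5x)·sin(x) dx = -16·(0) = 0.
  So ∫_0^π u² dx = 16*π + 8*π + 2*π + 64/5 − 32 + 0 = -96/5 + 26*π.
  (u')² squared terms: (-20)²·∫cos(5x)² dx = 400·π/2 = 200*π;  (2)²·∫cos(x)² dx = 4·π/2 = 2*π.
  (u')² cross terms: 2·(-20)·(2)·∫cos(5x)·cos(x) dx = -80·(0) = 0.
  So ∫_0^π (u')² dx = 200*π + 2*π + 0 = 202*π.
||u||_{H^1}^2 = (-96/5 + 26*π) + (202*π) = -96/5 + 228*π.


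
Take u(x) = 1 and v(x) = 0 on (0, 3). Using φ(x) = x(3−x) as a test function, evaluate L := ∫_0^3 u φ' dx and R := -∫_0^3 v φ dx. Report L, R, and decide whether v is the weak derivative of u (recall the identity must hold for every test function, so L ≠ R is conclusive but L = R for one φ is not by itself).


LHS = 0, RHS = 0. Yes, v = u' weakly.

u(x) = 1, classical derivative u'(x) = 0.
φ(x) = x(3−x), so φ'(x) = 3 - 2*x.
Note φ(0) = φ(3) = 0, so the boundary term u·φ vanishes.
LHS = ∫_0^3 u(x) φ'(x) dx = ∫_0^3 (3 - 2*x) dx. Term by term:
  ∫_0^3 -2*x dx = -9;  ∫_0^3 3 dx = 9.
Sum: -9 + 9 = 0.
So LHS = 0.
∫_0^3 v(x) φ(x) dx = ∫_0^3 (0) dx. Term by term:
  ∫_0^3 0 dx = 0.
So RHS = -∫_0^3 v(x) φ(x) dx = 0.
LHS = RHS, so the identity holds for this test φ.
Moreover u is smooth here and v(x) = u'(x) = 0 pointwise, so the identity holds for every test function. Hence v is the weak derivative of u.


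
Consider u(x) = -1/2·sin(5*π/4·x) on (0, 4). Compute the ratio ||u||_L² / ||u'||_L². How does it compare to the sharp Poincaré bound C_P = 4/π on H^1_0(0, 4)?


||u||_L² / ||u'||_L² = 4/(5*π) < C_P = 4/π.

u(x) = -1/2·sin(5*π/4·x), so u'(x) = -5*π*cos(5*π*x/4)/8.
Writing u(x) = A·sin(kπx/L) with A = -1/2 and k = 5, use ∫_0^L sin²(kπx/L) dx = L/2 and ∫_0^L cos²(kπx/L) dx = L/2.
u² = 1/4·sin²(5*π/4·x) and (u')² = 25*π^2/64·cos²(5*π/4·x), and each of sin², cos² integrates to L/2 = 2 over (0, 4).
∫_0^4 u² dx = 1/2, so ||u||_L² = sqrt(2)/2.
∫_0^4 (u')² dx = 25*π^2/32, so ||u'||_L² = 5*sqrt(2)*π/8.
Ratio ||u||_L² / ||u'||_L² = 4/(5*π).
Sharp Poincaré constant on H^1_0(0, 4) is C_P = L/π = 4/π, achieved by sin(π/4·x).
This is the k = 5 harmonic; the ratio L/(kπ) is strictly less than C_P = L/π, consistent with the sharp inequality ||u||_L² ≤ C_P ||u'||_L².


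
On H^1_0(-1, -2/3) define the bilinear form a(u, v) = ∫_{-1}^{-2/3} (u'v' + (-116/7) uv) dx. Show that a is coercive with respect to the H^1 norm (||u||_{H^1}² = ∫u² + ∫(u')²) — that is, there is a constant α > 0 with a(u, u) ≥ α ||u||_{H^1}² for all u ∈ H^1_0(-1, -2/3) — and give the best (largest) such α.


α = (-116 + 63*π^2)/(7*(1 + 9*π^2))

Coercivity of a(·,·) on H^1_0(-1, -2/3) means a(u, u) ≥ α ||u||_{H^1}² for every u ∈ H^1_0.
The interval has length L = 1/3, and Poincaré/coercivity depend only on L. Here a(u, u) = ∫(u')² + (-116/7)·∫u².
Here c = -116/7 < 0 with |c| < (π/L)² = 9*π^2, so coercivity still holds. The condition a(u,u) ≥ α||u||_{H^1}² reads (1−α)∫(u')² ≥ (α−c)∫u². Any admissible α is ≤ 1 (rapidly oscillating u have ∫u²/∫(u')² → 0), and α = 1 would force 0 ≥ (1−c)∫u², impossible since c < 1; so 1−α > 0. By the sharp Poincaré inequality on H^1_0 of an interval of length L, ∫(u')² ≥ (π/L)²∫u² with equality for the first sine mode sin(π(x−x₀)/L) (x₀ the left endpoint), so the inequality holds for all u iff (1−α)(π/L)² ≥ α − c, i.e. α ≤ ((π/L)² + c)/((π/L)² + 1) = (1 + c(L/π)²)/(1 + (L/π)²). (Direct route, valid since c ≤ 0: Poincaré gives c∫u² ≥ c(L/π)²∫(u')², so a(u,u) ≥ (1 + c(L/π)²)∫(u')², while ||u||_{H^1}² ≤ (1 + (L/π)²)∫(u')²; dividing yields the same α.) With (π/L)² = 9*π^2 and c = -116/7, the largest admissible constant is α = ((π/L)² + c)/((π/L)² + 1).
Simplifying, α = (-116 + 63*π^2)/(7*(1 + 9*π^2)).


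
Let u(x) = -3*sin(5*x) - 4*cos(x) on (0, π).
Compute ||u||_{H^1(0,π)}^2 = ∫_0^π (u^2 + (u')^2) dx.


||u||_{H^1(0,π)}^2 = 133*π

u'(x) = 4*sin(x) - 15*cos(5*x).
Expand u² and (u')² and integrate term by term on (0, π), using: for integers n ≥ 1, ∫_0^π sin²(nx) dx = ∫_0^π cos²(nx) dx = π/2; for n ≠ n', ∫_0^π sin(nx)sin(n'x) dx = ∫_0^π cos(nx)cos(n'x) dx = 0; and by product-to-sum, ∫_0^π sin(nx)cos(n'x) dx = ½∫_0^π [sin((n+n')x) + sin((n−n')x)] dx, which is 0 when n+n' is even and 2n/(n²−n'²) when n+n' is odd (it need not vanish on (0, π)).
  u² squared terms: (-4)²·∫cos(x)² dx = 16·π/2 = 8*π;  (-3)²·∫sin(5x)² dx = 9·π/2 = 9*π/2.
  u² cross terms: 2·(-4)·(-3)·∫cos(x)·sin(5x) dx = 24·(0) = 0.
  So ∫_0^π u² dx = 8*π + 9*π/2 + 0 = 25*π/2.
  (u')² squared terms: (-15)²·∫cos(5x)² dx = 225·π/2 = 225*π/2;  (4)²·∫sin(x)² dx = 16·π/2 = 8*π.
  (u')² cross terms: 2·(-15)·(4)·∫cos(5x)·sin(x) dx = -120·(0) = 0.
  So ∫_0^π (u')² dx = 225*π/2 + 8*π + 0 = 241*π/2.
||u||_{H^1}^2 = (25*π/2) + (241*π/2) = 133*π.


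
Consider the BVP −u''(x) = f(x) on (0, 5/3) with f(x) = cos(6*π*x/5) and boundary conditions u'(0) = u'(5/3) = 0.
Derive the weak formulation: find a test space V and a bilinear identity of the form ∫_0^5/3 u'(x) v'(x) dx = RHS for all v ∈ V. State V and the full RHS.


V = H^1(0, 5/3) (no boundary constraint on v; u is determined up to an additive constant); weak form: ∫_0^5/3 u'v' dx = ∫_0^5/3 (cos(6*π*x/5)) v dx for all v ∈ V.

Multiply both sides by a test function v and integrate from 0 to 5/3:
  ∫_0^5/3 −u''(x) v(x) dx = ∫_0^5/3 f(x) v(x) dx.
Integrate the LHS by parts once:
  ∫_0^5/3 −u'' v dx = −[u'(x) v(x)]_0^5/3 + ∫_0^5/3 u'(x) v'(x) dx.
Thus ∫_0^5/3 u'(x) v'(x) dx = ∫_0^5/3 f(x) v(x) dx + [u'(x) v(x)]_0^5/3.
Choose V so that boundary terms are either known or forced to vanish.
u has homogeneous Neumann: u'(0) = u'(5/3) = 0. So [u' v]_0^5/3 = 0·v(5/3) − 0·v(0) = 0 for any v; take V = H^1(0, 5/3).
Weak formulation: find u (satisfying any essential BC) such that ∫_0^5/3 u'(x) v'(x) dx = ∫_0^5/3 f v dx for all v ∈ V (homogeneous Neumann, so boundary terms vanish).
Substituting f(x) = cos(6*π*x/5), the right-hand side is ∫_0^5/3 (cos(6*π*x/5)) v dx.
Compatibility check (pure Neumann): taking v ≡ 1 ∈ V gives 0 = ∫_0^5/3 f dx + (0) − (0), i.e. ∫_0^5/3 f dx must equal u'(0) − u'(5/3) = 0. Indeed ∫_0^5/3 (cos(6*π*x/5)) dx = 0, so the data are compatible. The solution is then unique only up to an additive constant (fix it e.g. by requiring ∫_0^5/3 u dx = 0).


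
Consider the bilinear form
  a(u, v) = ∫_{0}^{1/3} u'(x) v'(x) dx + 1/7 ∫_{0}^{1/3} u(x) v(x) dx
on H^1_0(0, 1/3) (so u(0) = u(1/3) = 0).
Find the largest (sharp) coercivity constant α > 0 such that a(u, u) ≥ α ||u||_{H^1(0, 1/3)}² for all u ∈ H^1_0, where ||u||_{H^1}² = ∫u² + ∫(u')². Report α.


α = (1 + 63*π^2)/(7*(1 + 9*π^2))

Coercivity of a(·,·) on H^1_0(0, 1/3) means a(u, u) ≥ α ||u||_{H^1}² for every u ∈ H^1_0.
The interval has length L = 1/3, and Poincaré/coercivity depend only on L. Here a(u, u) = ∫(u')² + (1/7)·∫u².
Here 0 < c = 1/7 < 1. The condition a(u,u) ≥ α||u||_{H^1}² reads (1−α)∫(u')² ≥ (α−c)∫u². Any admissible α is ≤ 1 (rapidly oscillating u have ∫u²/∫(u')² → 0), and α = 1 would force 0 ≥ (1−c)∫u², impossible since c < 1; so 1−α > 0. By the sharp Poincaré inequality on H^1_0 of an interval of length L, ∫(u')² ≥ (π/L)²∫u² with equality for the first sine mode sin(π(x−x₀)/L) (x₀ the left endpoint), so the inequality holds for all u iff (1−α)(π/L)² ≥ α − c, i.e. α ≤ ((π/L)² + c)/((π/L)² + 1) = (1 + c(L/π)²)/(1 + (L/π)²). With (π/L)² = 9*π^2 and c = 1/7, the largest admissible constant is α = ((π/L)² + c)/((π/L)² + 1).
Simplifying, α = (1 + 63*π^2)/(7*(1 + 9*π^2)).


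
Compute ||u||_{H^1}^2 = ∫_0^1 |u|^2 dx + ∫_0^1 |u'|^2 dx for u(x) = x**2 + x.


||u||_{H^1}^2 = 161/30

The H^1 norm (squared) on an interval (0, L) is
  ||u||_{H^1}^2 = ∫_0^L u(x)^2 dx + ∫_0^L u'(x)^2 dx.
Compute u'(x) = 2*x + 1.
Then u(x)^2 = x**4 + 2*x**3 + x**2 and u'(x)^2 = 4*x**2 + 4*x + 1.
Integrate each monomial from 0 to 1 using ∫_0^1 c·x^n dx = c·1^(n+1)/(n+1):
  ∫_0^1 u(x)^2 dx = ∫_0^1 (x^4 + 2*x^3 + x^2) dx. Term by term:
    ∫_0^1 x^4 dx = 1/5;  ∫_0^1 2*x^3 dx = 1/2;  ∫_0^1 x^2 dx = 1/3.
  Sum: 1/5 + 1/2 + 1/3 = 31/30.
  ∫_0^1 u'(x)^2 dx = ∫_0^1 (4*x^2 + 4*x + 1) dx. Term by term:
    ∫_0^1 4*x^2 dx = 4/3;  ∫_0^1 4*x dx = 2;  ∫_0^1 1 dx = 1.
  Sum: 4/3 + 2 + 1 = 13/3.
Adding: ||u||_{H^1}^2 = 31/30 + 13/3 = 161/30.


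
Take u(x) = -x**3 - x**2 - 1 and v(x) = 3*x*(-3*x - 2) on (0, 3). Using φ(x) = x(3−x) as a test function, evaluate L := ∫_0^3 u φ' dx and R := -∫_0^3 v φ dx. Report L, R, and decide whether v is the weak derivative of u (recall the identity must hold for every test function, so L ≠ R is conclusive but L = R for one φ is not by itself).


LHS = 999/20, RHS = 2997/20. No, v is not the weak derivative of u.

u(x) = -x**3 - x**2 - 1, classical derivative u'(x) = -3*x**2 - 2*x.
φ(x) = x(3−x), so φ'(x) = 3 - 2*x.
Note φ(0) = φ(3) = 0, so the boundary term u·φ vanishes.
LHS = ∫_0^3 u(x) φ'(x) dx = ∫_0^3 (2*x^4 - x^3 - 3*x^2 + 2*x - 3) dx. Term by term:
  ∫_0^3 2*x^4 dx = 486/5;  ∫_0^3 -x^3 dx = -81/4;  ∫_0^3 -3*x^2 dx = -27;
  ∫_0^3 2*x dx = 9;  ∫_0^3 -3 dx = -9.
Sum: 486/5 − 81/4 − 27 + 9 − 9 = 999/20.
So LHS = 999/20.
∫_0^3 v(x) φ(x) dx = ∫_0^3 (9*x^4 - 21*x^3 - 18*x^2) dx. Term by term:
  ∫_0^3 9*x^4 dx = 2187/5;  ∫_0^3 -21*x^3 dx = -1701/4;  ∫_0^3 -18*x^2 dx = -162.
Sum: 2187/5 − 1701/4 − 162 = -2997/20.
So RHS = -∫_0^3 v(x) φ(x) dx = 2997/20.
LHS − RHS = -999/10 ≠ 0, so the identity fails.
(For a valid weak derivative the identity must hold for EVERY test function, in particular this one. The failure shows v is NOT the weak derivative of u.)
Correct weak derivative would be u'(x) = -3*x**2 - 2*x.


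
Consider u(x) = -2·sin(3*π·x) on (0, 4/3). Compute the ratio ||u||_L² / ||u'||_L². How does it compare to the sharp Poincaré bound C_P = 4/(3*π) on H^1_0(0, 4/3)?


||u||_L² / ||u'||_L² = 1/(3*π) < C_P = 4/(3*π).

u(x) = -2·sin(3*π·x), so u'(x) = -6*π*cos(3*π*x).
Writing u(x) = A·sin(kπx/L) with A = -2 and k = 4, use ∫_0^L sin²(kπx/L) dx = L/2 and ∫_0^L cos²(kπx/L) dx = L/2.
u² = 4·sin²(3*π·x) and (u')² = 36*π^2·cos²(3*π·x), and each of sin², cos² integrates to L/2 = 2/3 over (0, 4/3).
∫_0^4/3 u² dx = 8/3, so ||u||_L² = 2*sqrt(6)/3.
∫_0^4/3 (u')² dx = 24*π^2, so ||u'||_L² = 2*sqrt(6)*π.
Ratio ||u||_L² / ||u'||_L² = 1/(3*π).
Sharp Poincaré constant on H^1_0(0, 4/3) is C_P = L/π = 4/(3*π), achieved by sin(3*π/4·x).
This is the k = 4 harmonic; the ratio L/(kπ) is strictly less than C_P = L/π, consistent with the sharp inequality ||u||_L² ≤ C_P ||u'||_L².


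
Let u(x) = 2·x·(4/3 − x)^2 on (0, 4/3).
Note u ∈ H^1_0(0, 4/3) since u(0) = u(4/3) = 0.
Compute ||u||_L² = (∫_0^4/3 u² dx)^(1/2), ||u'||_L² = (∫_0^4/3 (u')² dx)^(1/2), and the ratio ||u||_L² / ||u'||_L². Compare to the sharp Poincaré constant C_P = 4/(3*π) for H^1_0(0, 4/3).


||u||_L² / ||u'||_L² = 2*sqrt(14)/21 < C_P = 4/(3*π).

u(x) = 2·x·(4/3 − x)^2, so u'(x) = 6*x^2 - 32*x/3 + 32/9.
u(x) = 2·x·(4/3 − x)^2 vanishes at x = 0 and x = 4/3, so u ∈ H^1_0(0, 4/3). Differentiate via the product rule and integrate the resulting polynomials term by term.
  ∫_0^4/3 u² dx = ∫_0^4/3 (4*x^6 - 64*x^5/3 + 128*x^4/3 - 1024*x^3/27 + 1024*x^2/81) dx. Term by term:
    ∫_0^4/3 4*x^6 dx = 65536/15309;  ∫_0^4/3 -64*x^5/3 dx = -131072/6561;  ∫_0^4/3 128*x^4/3 dx = 131072/3645;
    ∫_0^4/3 -1024*x^3/27 dx = -65536/2187;  ∫_0^4/3 1024*x^2/81 dx = 65536/6561.
  Sum: 65536/15309 − 131072/6561 + 131072/3645 − 65536/2187 + 65536/6561 = 65536/229635.
  ∫_0^4/3 (u')² dx = ∫_0^4/3 (36*x^4 - 128*x^3 + 1408*x^2/9 - 2048*x/27 + 1024/81) dx. Term by term:
    ∫_0^4/3 36*x^4 dx = 4096/135;  ∫_0^4/3 -128*x^3 dx = -8192/81;  ∫_0^4/3 1408*x^2/9 dx = 90112/729;
    ∫_0^4/3 -2048*x/27 dx = -16384/243;  ∫_0^4/3 1024/81 dx = 4096/243.
  Sum: 4096/135 − 8192/81 + 90112/729 − 16384/243 + 4096/243 = 8192/3645.
∫_0^4/3 u² dx = 65536/229635, so ||u||_L² = 256*sqrt(35)/2835.
∫_0^4/3 (u')² dx = 8192/3645, so ||u'||_L² = 64*sqrt(10)/135.
Ratio ||u||_L² / ||u'||_L² = 2*sqrt(14)/21.
Sharp Poincaré constant on H^1_0(0, 4/3) is C_P = L/π = 4/(3*π), achieved by sin(3*π/4·x).
A polynomial bump cannot attain the sharp Poincaré constant (only the first sine eigenfunction does), so the ratio is strictly less than C_P, consistent with ||u||_L² ≤ C_P ||u'||_L².


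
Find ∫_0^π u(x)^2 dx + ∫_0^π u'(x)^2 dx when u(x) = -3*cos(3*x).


||u||_{H^1(0,π)}^2 = 45*π

u'(x) = 9*sin(3*x).
Expand u² and (u')² and integrate term by term on (0, π), using: for integers n ≥ 1, ∫_0^π sin²(nx) dx = ∫_0^π cos²(nx) dx = π/2; for n ≠ n', ∫_0^π sin(nx)sin(n'x) dx = ∫_0^π cos(nx)cos(n'x) dx = 0; and by product-to-sum, ∫_0^π sin(nx)cos(n'x) dx = ½∫_0^π [sin((n+n')x) + sin((n−n')x)] dx, which is 0 when n+n' is even and 2n/(n²−n'²) when n+n' is odd (it need not vanish on (0, π)).
  u² squared terms: (-3)²·∫cos(3x)² dx = 9·π/2 = 9*π/2.
  So ∫_0^π u² dx = 9*π/2.
  (u')² squared terms: (9)²·∫sin(3x)² dx = 81·π/2 = 81*π/2.
  So ∫_0^π (u')² dx = 81*π/2.
||u||_{H^1}^2 = (9*π/2) + (81*π/2) = 45*π.


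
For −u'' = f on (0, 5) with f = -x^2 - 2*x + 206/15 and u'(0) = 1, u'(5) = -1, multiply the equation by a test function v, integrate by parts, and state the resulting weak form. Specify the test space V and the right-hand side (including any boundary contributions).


V = H^1(0, 5) (v unrestricted at boundary; u is determined up to an additive constant); weak form: ∫_0^5 u'v' dx = ∫_0^5 (-x^2 - 2*x + 206/15) v dx − v(5) − v(0) for all v ∈ V.

Multiply both sides by a test function v and integrate from 0 to 5:
  ∫_0^5 −u''(x) v(x) dx = ∫_0^5 f(x) v(x) dx.
Integrate the LHS by parts once:
  ∫_0^5 −u'' v dx = −[u'(x) v(x)]_0^5 + ∫_0^5 u'(x) v'(x) dx.
Thus ∫_0^5 u'(x) v'(x) dx = ∫_0^5 f(x) v(x) dx + [u'(x) v(x)]_0^5.
Choose V so that boundary terms are either known or forced to vanish.
u has inhomogeneous Neumann u'(0) = 1, u'(5) = -1. [u' v]_0^5 = (-1)·v(5) − (1)·v(0) = − v(5) − v(0). Take V = H^1(0, 5); boundary term becomes part of RHS.
Weak formulation: find u (satisfying any essential BC) such that ∫_0^5 u'(x) v'(x) dx = ∫_0^5 f v dx − v(5) − v(0) for all v ∈ V (Neumann data are natural BCs: they enter the RHS as boundary terms).
Substituting f(x) = -x^2 - 2*x + 206/15, the right-hand side is ∫_0^5 (-x^2 - 2*x + 206/15) v dx − v(5) − v(0).
Compatibility check (pure Neumann): taking v ≡ 1 ∈ V gives 0 = ∫_0^5 f dx + (-1) − (1), i.e. ∫_0^5 f dx must equal u'(0) − u'(5) = 2. Indeed ∫_0^5 (-x^2 - 2*x + 206/15) dx = 2, so the data are compatible. The solution is then unique only up to an additive constant (fix it e.g. by requiring ∫_0^5 u dx = 0).


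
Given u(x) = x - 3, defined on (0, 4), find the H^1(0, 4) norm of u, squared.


||u||_{H^1}^2 = 40/3

The H^1 norm (squared) on an interval (0, L) is
  ||u||_{H^1}^2 = ∫_0^L u(x)^2 dx + ∫_0^L u'(x)^2 dx.
Compute u'(x) = 1.
Then u(x)^2 = x**2 - 6*x + 9 and u'(x)^2 = 1.
Integrate each monomial from 0 to 4 using ∫_0^4 c·x^n dx = c·4^(n+1)/(n+1):
  ∫_0^4 u(x)^2 dx = ∫_0^4 (x^2 - 6*x + 9) dx. Term by term:
    ∫_0^4 x^2 dx = 64/3;  ∫_0^4 -6*x dx = -48;  ∫_0^4 9 dx = 36.
  Sum: 64/3 − 48 + 36 = 28/3.
  ∫_0^4 u'(x)^2 dx = ∫_0^4 (1) dx. Term by term:
    ∫_0^4 1 dx = 4.
Adding: ||u||_{H^1}^2 = 28/3 + 4 = 40/3.


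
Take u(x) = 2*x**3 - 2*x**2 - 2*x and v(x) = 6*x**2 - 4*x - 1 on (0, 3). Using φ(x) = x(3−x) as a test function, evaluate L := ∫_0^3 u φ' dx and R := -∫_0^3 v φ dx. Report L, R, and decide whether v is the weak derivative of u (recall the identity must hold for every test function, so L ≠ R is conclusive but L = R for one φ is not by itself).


LHS = -369/10, RHS = -207/5. No, v is not the weak derivative of u.

u(x) = 2*x**3 - 2*x**2 - 2*x, classical derivative u'(x) = 6*x**2 - 4*x - 2.
φ(x) = x(3−x), so φ'(x) = 3 - 2*x.
Note φ(0) = φ(3) = 0, so the boundary term u·φ vanishes.
LHS = ∫_0^3 u(x) φ'(x) dx = ∫_0^3 (-4*x^4 + 10*x^3 - 2*x^2 - 6*x) dx. Term by term:
  ∫_0^3 -4*x^4 dx = -972/5;  ∫_0^3 10*x^3 dx = 405/2;  ∫_0^3 -2*x^2 dx = -18;
  ∫_0^3 -6*x dx = -27.
Sum: -972/5 + 405/2 − 18 − 27 = -369/10.
So LHS = -369/10.
∫_0^3 v(x) φ(x) dx = ∫_0^3 (-6*x^4 + 22*x^3 - 11*x^2 - 3*x) dx. Term by term:
  ∫_0^3 -6*x^4 dx = -1458/5;  ∫_0^3 22*x^3 dx = 891/2;  ∫_0^3 -11*x^2 dx = -99;
  ∫_0^3 -3*x dx = -27/2.
Sum: -1458/5 + 891/2 − 99 − 27/2 = 207/5.
So RHS = -∫_0^3 v(x) φ(x) dx = -207/5.
LHS − RHS = 9/2 ≠ 0, so the identity fails.
(For a valid weak derivative the identity must hold for EVERY test function, in particular this one. The failure shows v is NOT the weak derivative of u.)
Correct weak derivative would be u'(x) = 6*x**2 - 4*x - 2.


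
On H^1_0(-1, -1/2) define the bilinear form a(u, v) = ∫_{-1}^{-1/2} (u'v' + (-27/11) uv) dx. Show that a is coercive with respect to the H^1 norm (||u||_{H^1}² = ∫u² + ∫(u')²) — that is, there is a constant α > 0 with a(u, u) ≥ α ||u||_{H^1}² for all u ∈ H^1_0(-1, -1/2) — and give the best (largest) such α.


α = (-27 + 44*π^2)/(11*(1 + 4*π^2))

Coercivity of a(·,·) on H^1_0(-1, -1/2) means a(u, u) ≥ α ||u||_{H^1}² for every u ∈ H^1_0.
The interval has length L = 1/2, and Poincaré/coercivity depend only on L. Here a(u, u) = ∫(u')² + (-27/11)·∫u².
Here c = -27/11 < 0 with |c| < (π/L)² = 4*π^2, so coercivity still holds. The condition a(u,u) ≥ α||u||_{H^1}² reads (1−α)∫(u')² ≥ (α−c)∫u². Any admissible α is ≤ 1 (rapidly oscillating u have ∫u²/∫(u')² → 0), and α = 1 would force 0 ≥ (1−c)∫u², impossible since c < 1; so 1−α > 0. By the sharp Poincaré inequality on H^1_0 of an interval of length L, ∫(u')² ≥ (π/L)²∫u² with equality for the first sine mode sin(π(x−x₀)/L) (x₀ the left endpoint), so the inequality holds for all u iff (1−α)(π/L)² ≥ α − c, i.e. α ≤ ((π/L)² + c)/((π/L)² + 1) = (1 + c(L/π)²)/(1 + (L/π)²). (Direct route, valid since c ≤ 0: Poincaré gives c∫u² ≥ c(L/π)²∫(u')², so a(u,u) ≥ (1 + c(L/π)²)∫(u')², while ||u||_{H^1}² ≤ (1 + (L/π)²)∫(u')²; dividing yields the same α.) With (π/L)² = 4*π^2 and c = -27/11, the largest admissible constant is α = ((π/L)² + c)/((π/L)² + 1).
Simplifying, α = (-27 + 44*π^2)/(11*(1 + 4*π^2)).


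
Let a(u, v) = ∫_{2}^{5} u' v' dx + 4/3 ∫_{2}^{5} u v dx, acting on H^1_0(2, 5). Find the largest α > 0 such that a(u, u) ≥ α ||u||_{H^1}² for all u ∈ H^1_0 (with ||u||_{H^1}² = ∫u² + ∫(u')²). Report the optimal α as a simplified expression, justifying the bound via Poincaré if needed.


α = 1

Coercivity of a(·,·) on H^1_0(2, 5) means a(u, u) ≥ α ||u||_{H^1}² for every u ∈ H^1_0.
The interval has length L = 3, and Poincaré/coercivity depend only on L. Here a(u, u) = ∫(u')² + (4/3)·∫u².
Here c = 4/3 ≥ 1, so a(u,u) = ∫(u')² + c∫u² ≥ ∫(u')² + ∫u² = ||u||_{H^1}², i.e. α = 1 works. No larger α is possible: a(u,u) ≥ α||u||_{H^1}² means (1−α)∫(u')² ≥ (α−c)∫u², and for the modes u_n = sin(nπ(x−x₀)/L) (x₀ the left endpoint) one has ∫u_n²/∫(u_n')² = (L/(nπ))² → 0, so a(u_n,u_n)/||u_n||_{H^1}² → 1. Hence the optimal constant is α = 1.
Therefore α = 1.


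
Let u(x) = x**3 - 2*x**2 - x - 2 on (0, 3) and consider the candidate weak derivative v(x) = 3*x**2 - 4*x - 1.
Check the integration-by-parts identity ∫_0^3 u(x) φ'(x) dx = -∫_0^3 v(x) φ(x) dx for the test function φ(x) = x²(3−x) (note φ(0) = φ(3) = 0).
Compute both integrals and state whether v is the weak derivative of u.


LHS = -351/20, RHS = -351/20. Yes, v = u' weakly.

u(x) = x**3 - 2*x**2 - x - 2, classical derivative u'(x) = 3*x**2 - 4*x - 1.
φ(x) = x²(3−x), so φ'(x) = 3*x*(2 - x).
Note φ(0) = φ(3) = 0, so the boundary term u·φ vanishes.
LHS = ∫_0^3 u(x) φ'(x) dx = ∫_0^3 (-3*x^5 + 12*x^4 - 9*x^3 - 12*x) dx. Term by term:
  ∫_0^3 -3*x^5 dx = -729/2;  ∫_0^3 12*x^4 dx = 2916/5;  ∫_0^3 -9*x^3 dx = -729/4;
  ∫_0^3 -12*x dx = -54.
Sum: -729/2 + 2916/5 − 729/4 − 54 = -351/20.
So LHS = -351/20.
∫_0^3 v(x) φ(x) dx = ∫_0^3 (-3*x^5 + 13*x^4 - 11*x^3 - 3*x^2) dx. Term by term:
  ∫_0^3 -3*x^5 dx = -729/2;  ∫_0^3 13*x^4 dx = 3159/5;  ∫_0^3 -11*x^3 dx = -891/4;
  ∫_0^3 -3*x^2 dx = -27.
Sum: -729/2 + 3159/5 − 891/4 − 27 = 351/20.
So RHS = -∫_0^3 v(x) φ(x) dx = -351/20.
LHS = RHS, so the identity holds for this test φ.
Moreover u is smooth here and v(x) = u'(x) = 3*x**2 - 4*x - 1 pointwise, so the identity holds for every test function. Hence v is the weak derivative of u.


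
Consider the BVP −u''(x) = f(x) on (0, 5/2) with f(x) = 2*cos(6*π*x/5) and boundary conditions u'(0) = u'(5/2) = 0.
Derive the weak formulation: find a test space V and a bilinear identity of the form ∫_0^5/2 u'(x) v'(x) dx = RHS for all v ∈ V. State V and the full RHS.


V = H^1(0, 5/2) (no boundary constraint on v; u is determined up to an additive constant); weak form: ∫_0^5/2 u'v' dx = ∫_0^5/2 (2*cos(6*π*x/5)) v dx for all v ∈ V.

Multiply both sides by a test function v and integrate from 0 to 5/2:
  ∫_0^5/2 −u''(x) v(x) dx = ∫_0^5/2 f(x) v(x) dx.
Integrate the LHS by parts once:
  ∫_0^5/2 −u'' v dx = −[u'(x) v(x)]_0^5/2 + ∫_0^5/2 u'(x) v'(x) dx.
Thus ∫_0^5/2 u'(x) v'(x) dx = ∫_0^5/2 f(x) v(x) dx + [u'(x) v(x)]_0^5/2.
Choose V so that boundary terms are either known or forced to vanish.
u has homogeneous Neumann: u'(0) = u'(5/2) = 0. So [u' v]_0^5/2 = 0·v(5/2) − 0·v(0) = 0 for any v; take V = H^1(0, 5/2).
Weak formulation: find u (satisfying any essential BC) such that ∫_0^5/2 u'(x) v'(x) dx = ∫_0^5/2 f v dx for all v ∈ V (homogeneous Neumann, so boundary terms vanish).
Substituting f(x) = 2*cos(6*π*x/5), the right-hand side is ∫_0^5/2 (2*cos(6*π*x/5)) v dx.
Compatibility check (pure Neumann): taking v ≡ 1 ∈ V gives 0 = ∫_0^5/2 f dx + (0) − (0), i.e. ∫_0^5/2 f dx must equal u'(0) − u'(5/2) = 0. Indeed ∫_0^5/2 (2*cos(6*π*x/5)) dx = 0, so the data are compatible. The solution is then unique only up to an additive constant (fix it e.g. by requiring ∫_0^5/2 u dx = 0).


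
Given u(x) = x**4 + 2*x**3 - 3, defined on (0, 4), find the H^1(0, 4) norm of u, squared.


||u||_{H^1}^2 = 9253852/63

The H^1 norm (squared) on an interval (0, L) is
  ||u||_{H^1}^2 = ∫_0^L u(x)^2 dx + ∫_0^L u'(x)^2 dx.
Compute u'(x) = 4*x**3 + 6*x**2.
Then u(x)^2 = x**8 + 4*x**7 + 4*x**6 - 6*x**4 - 12*x**3 + 9 and u'(x)^2 = 16*x**6 + 48*x**5 + 36*x**4.
Integrate each monomial from 0 to 4 using ∫_0^4 c·x^n dx = c·4^(n+1)/(n+1):
  ∫_0^4 u(x)^2 dx = ∫_0^4 (x^8 + 4*x^7 + 4*x^6 - 6*x^4 - 12*x^3 + 9) dx. Term by term:
    ∫_0^4 x^8 dx = 262144/9;  ∫_0^4 4*x^7 dx = 32768;  ∫_0^4 4*x^6 dx = 65536/7;
    ∫_0^4 -6*x^4 dx = -6144/5;  ∫_0^4 -12*x^3 dx = -768;  ∫_0^4 9 dx = 36.
  Sum: 262144/9 + 32768 + 65536/7 − 6144/5 − 768 + 36 = 21828428/315.
  ∫_0^4 u'(x)^2 dx = ∫_0^4 (16*x^6 + 48*x^5 + 36*x^4) dx. Term by term:
    ∫_0^4 16*x^6 dx = 262144/7;  ∫_0^4 48*x^5 dx = 32768;  ∫_0^4 36*x^4 dx = 36864/5.
  Sum: 262144/7 + 32768 + 36864/5 = 2715648/35.
Adding: ||u||_{H^1}^2 = 21828428/315 + 2715648/35 = 9253852/63.


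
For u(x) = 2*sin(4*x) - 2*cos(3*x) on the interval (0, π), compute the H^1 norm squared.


||u||_{H^1(0,π)}^2 = -640/7 + 54*π

u'(x) = 6*sin(3*x) + 8*cos(4*x).
Expand u² and (u')² and integrate term by term on (0, π), using: for integers n ≥ 1, ∫_0^π sin²(nx) dx = ∫_0^π cos²(nx) dx = π/2; for n ≠ n', ∫_0^π sin(nx)sin(n'x) dx = ∫_0^π cos(nx)cos(n'x) dx = 0; and by product-to-sum, ∫_0^π sin(nx)cos(n'x) dx = ½∫_0^π [sin((n+n')x) + sin((n−n')x)] dx, which is 0 when n+n' is even and 2n/(n²−n'²) when n+n' is odd (it need not vanish on (0, π)).
  u² squared terms: (-2)²·∫cos(3x)² dx = 4·π/2 = 2*π;  (2)²·∫sin(4x)² dx = 4·π/2 = 2*π.
  u² cross terms: 2·(-2)·(2)·∫cos(3x)·sin(4x) dx = -8·(8/7) = -64/7.
  So ∫_0^π u² dx = 2*π + 2*π − 64/7 = -64/7 + 4*π.
  (u')² squared terms: (6)²·∫sin(3x)² dx = 36·π/2 = 18*π;  (8)²·∫cos(4x)² dx = 64·π/2 = 32*π.
  (u')² cross terms: 2·(6)·(8)·∫sin(3x)·cos(4x) dx = 96·(-6/7) = -576/7.
  So ∫_0^π (u')² dx = 18*π + 32*π − 576/7 = -576/7 + 50*π.
||u||_{H^1}^2 = (-64/7 + 4*π) + (-576/7 + 50*π) = -640/7 + 54*π.


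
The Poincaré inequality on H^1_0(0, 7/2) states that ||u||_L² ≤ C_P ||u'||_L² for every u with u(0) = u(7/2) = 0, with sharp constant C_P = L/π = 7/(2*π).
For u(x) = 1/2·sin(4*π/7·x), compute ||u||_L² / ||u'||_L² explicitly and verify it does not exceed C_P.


||u||_L² / ||u'||_L² = 7/(4*π) < C_P = 7/(2*π).

u(x) = 1/2·sin(4*π/7·x), so u'(x) = 2*π*cos(4*π*x/7)/7.
Writing u(x) = A·sin(kπx/L) with A = 1/2 and k = 2, use ∫_0^L sin²(kπx/L) dx = L/2 and ∫_0^L cos²(kπx/L) dx = L/2.
u² = 1/4·sin²(4*π/7·x) and (u')² = 4*π^2/49·cos²(4*π/7·x), and each of sin², cos² integrates to L/2 = 7/4 over (0, 7/2).
∫_0^7/2 u² dx = 7/16, so ||u||_L² = sqrt(7)/4.
∫_0^7/2 (u')² dx = π^2/7, so ||u'||_L² = sqrt(7)*π/7.
Ratio ||u||_L² / ||u'||_L² = 7/(4*π).
Sharp Poincaré constant on H^1_0(0, 7/2) is C_P = L/π = 7/(2*π), achieved by sin(2*π/7·x).
This is the k = 2 harmonic; the ratio L/(kπ) is strictly less than C_P = L/π, consistent with the sharp inequality ||u||_L² ≤ C_P ||u'||_L².


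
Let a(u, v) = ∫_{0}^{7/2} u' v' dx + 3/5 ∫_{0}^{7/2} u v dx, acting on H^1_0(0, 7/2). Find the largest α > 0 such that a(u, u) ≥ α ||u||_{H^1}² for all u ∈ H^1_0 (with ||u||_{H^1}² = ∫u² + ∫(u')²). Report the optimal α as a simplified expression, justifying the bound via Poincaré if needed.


α = (147 + 20*π^2)/(5*(4*π^2 + 49))

Coercivity of a(·,·) on H^1_0(0, 7/2) means a(u, u) ≥ α ||u||_{H^1}² for every u ∈ H^1_0.
The interval has length L = 7/2, and Poincaré/coercivity depend only on L. Here a(u, u) = ∫(u')² + (3/5)·∫u².
Here 0 < c = 3/5 < 1. The condition a(u,u) ≥ α||u||_{H^1}² reads (1−α)∫(u')² ≥ (α−c)∫u². Any admissible α is ≤ 1 (rapidly oscillating u have ∫u²/∫(u')² → 0), and α = 1 would force 0 ≥ (1−c)∫u², impossible since c < 1; so 1−α > 0. By the sharp Poincaré inequality on H^1_0 of an interval of length L, ∫(u')² ≥ (π/L)²∫u² with equality for the first sine mode sin(π(x−x₀)/L) (x₀ the left endpoint), so the inequality holds for all u iff (1−α)(π/L)² ≥ α − c, i.e. α ≤ ((π/L)² + c)/((π/L)² + 1) = (1 + c(L/π)²)/(1 + (L/π)²). With (π/L)² = 4*π^2/49 and c = 3/5, the largest admissible constant is α = ((π/L)² + c)/((π/L)² + 1).
Simplifying, α = (147 + 20*π^2)/(5*(4*π^2 + 49)).


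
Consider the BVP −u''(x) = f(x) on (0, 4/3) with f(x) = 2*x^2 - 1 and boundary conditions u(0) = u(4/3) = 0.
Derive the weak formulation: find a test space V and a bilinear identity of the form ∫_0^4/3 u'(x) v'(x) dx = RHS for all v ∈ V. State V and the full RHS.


V = H^1_0(0, 4/3) (so v(0) = v(4/3) = 0); weak form: ∫_0^4/3 u'v' dx = ∫_0^4/3 (2*x^2 - 1) v dx for all v ∈ V.

Multiply both sides by a test function v and integrate from 0 to 4/3:
  ∫_0^4/3 −u''(x) v(x) dx = ∫_0^4/3 f(x) v(x) dx.
Integrate the LHS by parts once:
  ∫_0^4/3 −u'' v dx = −[u'(x) v(x)]_0^4/3 + ∫_0^4/3 u'(x) v'(x) dx.
Thus ∫_0^4/3 u'(x) v'(x) dx = ∫_0^4/3 f(x) v(x) dx + [u'(x) v(x)]_0^4/3.
Choose V so that boundary terms are either known or forced to vanish.
u is Dirichlet: u(0) = u(4/3) = 0. Let V = H^1_0(0, 4/3); then v(0) = v(4/3) = 0, and [u' v]_0^4/3 = 0.
Weak formulation: find u (satisfying any essential BC) such that ∫_0^4/3 u'(x) v'(x) dx = ∫_0^4/3 f v dx for all v ∈ V.
Substituting f(x) = 2*x^2 - 1, the right-hand side is ∫_0^4/3 (2*x^2 - 1) v dx.
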